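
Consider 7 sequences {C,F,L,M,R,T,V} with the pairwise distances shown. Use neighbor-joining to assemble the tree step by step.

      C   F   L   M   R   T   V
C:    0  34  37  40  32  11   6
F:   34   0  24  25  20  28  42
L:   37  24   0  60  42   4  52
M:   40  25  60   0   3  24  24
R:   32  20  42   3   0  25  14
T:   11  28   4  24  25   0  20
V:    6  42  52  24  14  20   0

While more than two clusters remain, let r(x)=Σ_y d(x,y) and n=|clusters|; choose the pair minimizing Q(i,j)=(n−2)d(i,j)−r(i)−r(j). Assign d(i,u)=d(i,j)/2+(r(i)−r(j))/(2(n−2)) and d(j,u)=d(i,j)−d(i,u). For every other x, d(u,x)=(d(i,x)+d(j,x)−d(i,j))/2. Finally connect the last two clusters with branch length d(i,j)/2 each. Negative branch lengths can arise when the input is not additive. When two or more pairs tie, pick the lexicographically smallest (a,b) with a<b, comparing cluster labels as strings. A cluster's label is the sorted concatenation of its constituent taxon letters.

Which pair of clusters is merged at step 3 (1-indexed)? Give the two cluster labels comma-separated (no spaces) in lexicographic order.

M,R

step 1: merge (L,T) at d=4, Q=-311; branch lengths L→127/10, T→-87/10; new cluster LT
  updated: d(C,LT)=22, d(F,LT)=24, d(LT,M)=40, d(LT,R)=63/2, d(LT,V)=34
step 2: merge (C,V) at d=6, Q=-230; branch lengths C→19/4, V→5/4; new cluster CV
  updated: d(CV,F)=35, d(CV,LT)=25, d(CV,M)=29, d(CV,R)=20
step 3: merge (M,R) at d=3, Q=-325/2; branch lengths M→21/4, R→-9/4; new cluster MR
  updated: d(CV,MR)=23, d(F,MR)=21, d(LT,MR)=137/4
step 4: merge (CV,LT) at d=25, Q=-465/4; branch lengths CV→199/16, LT→201/16; new cluster CLTV
  updated: d(CLTV,F)=17, d(CLTV,MR)=129/8
step 5: merge (CLTV,F) at d=17, Q=-433/8; branch lengths CLTV→97/16, F→175/16; new cluster CFLTV
  updated: d(CFLTV,MR)=161/16
step 6: merge (CFLTV,MR) at d=161/16; branch lengths CFLTV→161/32, MR→161/32; new cluster CFLMRTV
final tree: ((((C:19/4,V:5/4):199/16,(L:127/10,T:-87/10):201/16):97/16,F:175/16):161/32,(M:21/4,R:-9/4):161/32)
total length: 1041/16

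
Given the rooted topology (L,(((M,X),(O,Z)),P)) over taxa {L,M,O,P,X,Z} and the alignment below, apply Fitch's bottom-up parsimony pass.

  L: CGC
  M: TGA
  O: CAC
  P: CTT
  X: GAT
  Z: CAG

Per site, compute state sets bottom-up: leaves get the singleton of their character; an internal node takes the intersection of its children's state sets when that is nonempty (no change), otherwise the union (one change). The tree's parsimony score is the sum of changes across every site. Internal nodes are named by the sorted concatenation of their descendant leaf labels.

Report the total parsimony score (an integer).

9

site 0, node MX: M={T} ∪ X={G} → {G,T} (+1)
site 0, node OZ: O={C} ∩ Z={C} → {C} (+0)
site 0, node MOXZ: MX={G,T} ∪ OZ={C} → {C,G,T} (+1)
site 0, node MOPXZ: MOXZ={C,G,T} ∩ P={C} → {C} (+0)
site 0, node LMOPXZ: L={C} ∩ MOPXZ={C} → {C} (+0)
site 1, node MX: M={G} ∪ X={A} → {A,G} (+1)
site 1, node OZ: O={A} ∩ Z={A} → {A} (+0)
site 1, node MOXZ: MX={A,G} ∩ OZ={A} → {A} (+0)
site 1, node MOPXZ: MOXZ={A} ∪ P={T} → {A,T} (+1)
site 1, node LMOPXZ: L={G} ∪ MOPXZ={A,T} → {A,G,T} (+1)
site 2, node MX: M={A} ∪ X={T} → {A,T} (+1)
site 2, node OZ: O={C} ∪ Z={G} → {C,G} (+1)
site 2, node MOXZ: MX={A,T} ∪ OZ={C,G} → {A,C,G,T} (+1)
site 2, node MOPXZ: MOXZ={A,C,G,T} ∩ P={T} → {T} (+0)
site 2, node LMOPXZ: L={C} ∪ MOPXZ={T} → {C,T} (+1)
per-site changes: [2, 3, 4]; total = 9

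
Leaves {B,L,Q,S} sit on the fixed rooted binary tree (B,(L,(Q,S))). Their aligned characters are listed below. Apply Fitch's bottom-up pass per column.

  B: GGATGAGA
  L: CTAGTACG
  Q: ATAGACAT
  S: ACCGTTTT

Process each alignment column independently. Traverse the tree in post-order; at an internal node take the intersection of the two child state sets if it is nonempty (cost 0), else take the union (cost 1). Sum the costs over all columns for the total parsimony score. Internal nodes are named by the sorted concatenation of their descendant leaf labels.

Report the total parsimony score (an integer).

QS@0: {A} ∩ {A} = {A} (intersection, +0)
LQS@0: {C} ∪ {A} = {A,C} (union, +1)
BLQS@0: {G} ∪ {A,C} = {A,C,G} (union, +1)
QS@1: {T} ∪ {C} = {C,T} (union, +1)
LQS@1: {T} ∩ {C,T} = {T} (intersection, +0)
BLQS@1: {G} ∪ {T} = {G,T} (union, +1)
QS@2: {A} ∪ {C} = {A,C} (union, +1)
LQS@2: {A} ∩ {A,C} = {A} (intersection, +0)
BLQS@2: {A} ∩ {A} = {A} (intersection, +0)
QS@3: {G} ∩ {G} = {G} (intersection, +0)
LQS@3: {G} ∩ {G} = {G} (intersection, +0)
BLQS@3: {T} ∪ {G} = {G,T} (union, +1)
QS@4: {A} ∪ {T} = {A,T} (union, +1)
LQS@4: {T} ∩ {A,T} = {T} (intersection, +0)
BLQS@4: {G} ∪ {T} = {G,T} (union, +1)
QS@5: {C} ∪ {T} = {C,T} (union, +1)
LQS@5: {A} ∪ {C,T} = {A,C,T} (union, +1)
BLQS@5: {A} ∩ {A,C,T} = {A} (intersection, +0)
QS@6: {A} ∪ {T} = {A,T} (union, +1)
LQS@6: {C} ∪ {A,T} = {A,C,T} (union, +1)
BLQS@6: {G} ∪ {A,C,T} = {A,C,G,T} (union, +1)
QS@7: {T} ∩ {T} = {T} (intersection, +0)
LQS@7: {G} ∪ {T} = {G,T} (union, +1)
BLQS@7: {A} ∪ {G,T} = {A,G,T} (union, +1)
per-site changes: [2, 2, 1, 1, 2, 2, 3, 2]; total = 15

15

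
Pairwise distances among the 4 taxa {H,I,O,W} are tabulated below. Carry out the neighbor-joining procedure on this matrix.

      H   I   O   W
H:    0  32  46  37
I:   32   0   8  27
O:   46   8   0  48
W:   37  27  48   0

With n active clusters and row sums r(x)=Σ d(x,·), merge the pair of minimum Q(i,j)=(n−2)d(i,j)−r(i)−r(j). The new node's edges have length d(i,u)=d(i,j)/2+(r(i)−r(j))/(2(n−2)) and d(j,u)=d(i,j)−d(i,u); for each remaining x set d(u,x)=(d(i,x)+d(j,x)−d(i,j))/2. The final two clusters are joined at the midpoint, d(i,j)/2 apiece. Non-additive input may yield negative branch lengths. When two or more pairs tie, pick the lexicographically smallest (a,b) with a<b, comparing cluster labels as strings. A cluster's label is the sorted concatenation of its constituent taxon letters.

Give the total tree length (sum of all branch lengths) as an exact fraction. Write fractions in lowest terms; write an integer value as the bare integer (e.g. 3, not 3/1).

1. join H+W (d=37, Q=-153) ⇒ HW; edges |H|=77/4, |W|=71/4
  updated: d(HW,I)=11, d(HW,O)=57/2
2. join HW+I (d=11, Q=-95/2) ⇒ HIW; edges |HW|=63/4, |I|=-19/4
  updated: d(HIW,O)=51/4
3. join HIW+O (d=51/4) ⇒ HIOW; edges |HIW|=51/8, |O|=51/8
final tree: (((H:77/4,W:71/4):63/4,I:-19/4):51/8,O:51/8)
total length: 243/4

243/4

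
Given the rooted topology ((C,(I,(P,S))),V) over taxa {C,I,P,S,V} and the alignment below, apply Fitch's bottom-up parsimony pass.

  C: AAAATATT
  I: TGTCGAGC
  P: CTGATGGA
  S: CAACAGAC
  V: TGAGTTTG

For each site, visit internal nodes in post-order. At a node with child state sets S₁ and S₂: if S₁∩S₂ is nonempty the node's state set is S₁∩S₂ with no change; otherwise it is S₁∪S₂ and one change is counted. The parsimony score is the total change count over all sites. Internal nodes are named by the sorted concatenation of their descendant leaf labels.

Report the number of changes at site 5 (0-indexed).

2

[col 0] PS: children P:{C}, S:{C} ∩→ {C}; cost 0
[col 0] IPS: children I:{T}, PS:{C} ∪→ {C,T}; cost 1
[col 0] CIPS: children C:{A}, IPS:{C,T} ∪→ {A,C,T}; cost 1
[col 0] CIPSV: children CIPS:{A,C,T}, V:{T} ∩→ {T}; cost 0
[col 1] PS: children P:{T}, S:{A} ∪→ {A,T}; cost 1
[col 1] IPS: children I:{G}, PS:{A,T} ∪→ {A,G,T}; cost 1
[col 1] CIPS: children C:{A}, IPS:{A,G,T} ∩→ {A}; cost 0
[col 1] CIPSV: children CIPS:{A}, V:{G} ∪→ {A,G}; cost 1
[col 2] PS: children P:{G}, S:{A} ∪→ {A,G}; cost 1
[col 2] IPS: children I:{T}, PS:{A,G} ∪→ {A,G,T}; cost 1
[col 2] CIPS: children C:{A}, IPS:{A,G,T} ∩→ {A}; cost 0
[col 2] CIPSV: children CIPS:{A}, V:{A} ∩→ {A}; cost 0
[col 3] PS: children P:{A}, S:{C} ∪→ {A,C}; cost 1
[col 3] IPS: children I:{C}, PS:{A,C} ∩→ {C}; cost 0
[col 3] CIPS: children C:{A}, IPS:{C} ∪→ {A,C}; cost 1
[col 3] CIPSV: children CIPS:{A,C}, V:{G} ∪→ {A,C,G}; cost 1
[col 4] PS: children P:{T}, S:{A} ∪→ {A,T}; cost 1
[col 4] IPS: children I:{G}, PS:{A,T} ∪→ {A,G,T}; cost 1
[col 4] CIPS: children C:{T}, IPS:{A,G,T} ∩→ {T}; cost 0
[col 4] CIPSV: children CIPS:{T}, V:{T} ∩→ {T}; cost 0
[col 5] PS: children P:{G}, S:{G} ∩→ {G}; cost 0
[col 5] IPS: children I:{A}, PS:{G} ∪→ {A,G}; cost 1
[col 5] CIPS: children C:{A}, IPS:{A,G} ∩→ {A}; cost 0
[col 5] CIPSV: children CIPS:{A}, V:{T} ∪→ {A,T}; cost 1
[col 6] PS: children P:{G}, S:{A} ∪→ {A,G}; cost 1
[col 6] IPS: children I:{G}, PS:{A,G} ∩→ {G}; cost 0
[col 6] CIPS: children C:{T}, IPS:{G} ∪→ {G,T}; cost 1
[col 6] CIPSV: children CIPS:{G,T}, V:{T} ∩→ {T}; cost 0
[col 7] PS: children P:{A}, S:{C} ∪→ {A,C}; cost 1
[col 7] IPS: children I:{C}, PS:{A,C} ∩→ {C}; cost 0
[col 7] CIPS: children C:{T}, IPS:{C} ∪→ {C,T}; cost 1
[col 7] CIPSV: children CIPS:{C,T}, V:{G} ∪→ {C,G,T}; cost 1
per-site changes: [2, 3, 2, 3, 2, 2, 2, 3]; total = 19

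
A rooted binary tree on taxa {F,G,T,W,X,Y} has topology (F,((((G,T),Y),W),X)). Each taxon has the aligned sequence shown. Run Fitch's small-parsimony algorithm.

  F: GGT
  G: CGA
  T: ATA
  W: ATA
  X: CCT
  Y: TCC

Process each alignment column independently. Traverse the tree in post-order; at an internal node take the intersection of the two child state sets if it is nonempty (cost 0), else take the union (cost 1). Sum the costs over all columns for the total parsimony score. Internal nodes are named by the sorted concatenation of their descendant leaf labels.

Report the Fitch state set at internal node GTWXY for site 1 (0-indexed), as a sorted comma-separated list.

site 0, node GT: G={C} ∪ T={A} → {A,C} (+1)
site 0, node GTY: GT={A,C} ∪ Y={T} → {A,C,T} (+1)
site 0, node GTWY: GTY={A,C,T} ∩ W={A} → {A} (+0)
site 0, node GTWXY: GTWY={A} ∪ X={C} → {A,C} (+1)
site 0, node FGTWXY: F={G} ∪ GTWXY={A,C} → {A,C,G} (+1)
site 1, node GT: G={G} ∪ T={T} → {G,T} (+1)
site 1, node GTY: GT={G,T} ∪ Y={C} → {C,G,T} (+1)
site 1, node GTWY: GTY={C,G,T} ∩ W={T} → {T} (+0)
site 1, node GTWXY: GTWY={T} ∪ X={C} → {C,T} (+1)
site 1, node FGTWXY: F={G} ∪ GTWXY={C,T} → {C,G,T} (+1)
site 2, node GT: G={A} ∩ T={A} → {A} (+0)
site 2, node GTY: GT={A} ∪ Y={C} → {A,C} (+1)
site 2, node GTWY: GTY={A,C} ∩ W={A} → {A} (+0)
site 2, node GTWXY: GTWY={A} ∪ X={T} → {A,T} (+1)
site 2, node FGTWXY: F={T} ∩ GTWXY={A,T} → {T} (+0)
per-site changes: [4, 4, 2]; total = 10

C,T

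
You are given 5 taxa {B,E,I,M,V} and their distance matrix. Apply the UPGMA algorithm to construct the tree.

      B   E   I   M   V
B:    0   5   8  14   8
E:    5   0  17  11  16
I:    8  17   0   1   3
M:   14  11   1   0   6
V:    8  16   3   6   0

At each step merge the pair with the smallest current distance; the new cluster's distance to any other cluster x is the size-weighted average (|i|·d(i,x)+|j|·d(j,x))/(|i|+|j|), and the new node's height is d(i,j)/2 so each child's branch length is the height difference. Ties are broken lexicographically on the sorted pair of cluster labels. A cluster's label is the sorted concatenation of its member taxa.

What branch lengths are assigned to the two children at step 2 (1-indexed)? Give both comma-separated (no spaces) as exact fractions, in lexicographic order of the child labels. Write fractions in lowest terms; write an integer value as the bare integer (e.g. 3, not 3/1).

1. join I+M (d=1) ⇒ IM; edges |I|=1/2, |M|=1/2
  updated: d(B,IM)=11, d(E,IM)=14, d(IM,V)=9/2
2. join IM+V (d=9/2) ⇒ IMV; edges |IM|=7/4, |V|=9/4
  updated: d(B,IMV)=10, d(E,IMV)=44/3
3. join B+E (d=5) ⇒ BE; edges |B|=5/2, |E|=5/2
  updated: d(BE,IMV)=37/3
4. join BE+IMV (d=37/3) ⇒ BEIMV; edges |BE|=11/3, |IMV|=47/12
final tree: ((B:5/2,E:5/2):11/3,((I:1/2,M:1/2):7/4,V:9/4):47/12)
total length: 211/12

7/4,9/4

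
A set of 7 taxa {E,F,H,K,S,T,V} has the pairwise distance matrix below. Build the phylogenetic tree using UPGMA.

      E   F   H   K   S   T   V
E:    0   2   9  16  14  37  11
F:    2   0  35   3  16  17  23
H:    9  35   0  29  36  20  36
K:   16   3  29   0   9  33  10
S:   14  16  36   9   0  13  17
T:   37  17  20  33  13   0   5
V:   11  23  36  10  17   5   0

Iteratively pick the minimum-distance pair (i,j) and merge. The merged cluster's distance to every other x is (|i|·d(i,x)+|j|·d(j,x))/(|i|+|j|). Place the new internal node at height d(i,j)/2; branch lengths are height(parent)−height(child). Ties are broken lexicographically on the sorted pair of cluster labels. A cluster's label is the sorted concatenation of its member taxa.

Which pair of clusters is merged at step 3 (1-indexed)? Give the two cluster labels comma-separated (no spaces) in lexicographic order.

K,S

1. join E+F (d=2) ⇒ EF; edges |E|=1, |F|=1
  updated: d(EF,H)=22, d(EF,K)=19/2, d(EF,S)=15, d(EF,T)=27, d(EF,V)=17
2. join T+V (d=5) ⇒ TV; edges |T|=5/2, |V|=5/2
  updated: d(EF,TV)=22, d(H,TV)=28, d(K,TV)=43/2, d(S,TV)=15
3. join K+S (d=9) ⇒ KS; edges |K|=9/2, |S|=9/2
  updated: d(EF,KS)=49/4, d(H,KS)=65/2, d(KS,TV)=73/4
4. join EF+KS (d=49/4) ⇒ EFKS; edges |EF|=41/8, |KS|=13/8
  updated: d(EFKS,H)=109/4, d(EFKS,TV)=161/8
5. join EFKS+TV (d=161/8) ⇒ EFKSTV; edges |EFKS|=63/16, |TV|=121/16
  updated: d(EFKSTV,H)=55/2
6. join EFKSTV+H (d=55/2) ⇒ EFHKSTV; edges |EFKSTV|=59/16, |H|=55/4
final tree: ((((E:1,F:1):41/8,(K:9/2,S:9/2):13/8):63/16,(T:5/2,V:5/2):121/16):59/16,H:55/4)
total length: 827/16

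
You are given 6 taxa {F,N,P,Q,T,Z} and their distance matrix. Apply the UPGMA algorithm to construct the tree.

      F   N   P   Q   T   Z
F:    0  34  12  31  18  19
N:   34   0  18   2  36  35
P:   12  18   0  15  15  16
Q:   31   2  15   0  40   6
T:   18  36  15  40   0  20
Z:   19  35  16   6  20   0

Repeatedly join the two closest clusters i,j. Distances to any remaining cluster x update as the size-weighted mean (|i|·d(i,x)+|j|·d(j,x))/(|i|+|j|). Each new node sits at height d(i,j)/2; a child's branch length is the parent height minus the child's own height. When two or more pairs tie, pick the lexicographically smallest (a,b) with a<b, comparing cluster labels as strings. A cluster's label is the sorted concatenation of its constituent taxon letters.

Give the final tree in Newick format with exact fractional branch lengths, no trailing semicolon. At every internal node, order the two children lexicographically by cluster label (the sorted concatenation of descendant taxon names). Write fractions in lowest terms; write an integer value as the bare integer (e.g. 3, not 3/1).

iteration 1: select N,Q (d=2); attach at lengths (1, 1); label the merged cluster NQ
  updated: d(F,NQ)=65/2, d(NQ,P)=33/2, d(NQ,T)=38, d(NQ,Z)=41/2
iteration 2: select F,P (d=12); attach at lengths (6, 6); label the merged cluster FP
  updated: d(FP,NQ)=49/2, d(FP,T)=33/2, d(FP,Z)=35/2
iteration 3: select FP,T (d=33/2); attach at lengths (9/4, 33/4); label the merged cluster FPT
  updated: d(FPT,NQ)=29, d(FPT,Z)=55/3
iteration 4: select FPT,Z (d=55/3); attach at lengths (11/12, 55/6); label the merged cluster FPTZ
  updated: d(FPTZ,NQ)=215/8
iteration 5: select FPTZ,NQ (d=215/8); attach at lengths (205/48, 199/16); label the merged cluster FNPQTZ
final tree: ((((F:6,P:6):9/4,T:33/4):11/12,Z:55/6):205/48,(N:1,Q:1):199/16)
total length: 1231/24

((((F:6,P:6):9/4,T:33/4):11/12,Z:55/6):205/48,(N:1,Q:1):199/16)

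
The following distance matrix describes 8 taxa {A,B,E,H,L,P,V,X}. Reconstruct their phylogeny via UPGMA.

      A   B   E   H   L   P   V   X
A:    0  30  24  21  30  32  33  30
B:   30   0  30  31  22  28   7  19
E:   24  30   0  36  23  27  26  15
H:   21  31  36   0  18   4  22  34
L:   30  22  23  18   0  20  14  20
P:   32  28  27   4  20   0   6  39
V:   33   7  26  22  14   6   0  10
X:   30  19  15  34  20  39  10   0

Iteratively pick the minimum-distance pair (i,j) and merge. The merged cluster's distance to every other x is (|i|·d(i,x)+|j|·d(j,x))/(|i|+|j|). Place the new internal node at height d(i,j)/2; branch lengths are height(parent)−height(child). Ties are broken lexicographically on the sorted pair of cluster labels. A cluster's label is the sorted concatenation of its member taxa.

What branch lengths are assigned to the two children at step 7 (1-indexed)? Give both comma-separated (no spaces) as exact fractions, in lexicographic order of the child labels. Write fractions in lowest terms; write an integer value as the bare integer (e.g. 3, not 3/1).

1. join H+P (d=4) ⇒ HP; edges |H|=2, |P|=2
  updated: d(A,HP)=53/2, d(B,HP)=59/2, d(E,HP)=63/2, d(HP,L)=19, d(HP,V)=14, d(HP,X)=73/2
2. join B+V (d=7) ⇒ BV; edges |B|=7/2, |V|=7/2
  updated: d(A,BV)=63/2, d(BV,E)=28, d(BV,HP)=87/4, d(BV,L)=18, d(BV,X)=29/2
3. join BV+X (d=29/2) ⇒ BVX; edges |BV|=15/4, |X|=29/4
  updated: d(A,BVX)=31, d(BVX,E)=71/3, d(BVX,HP)=80/3, d(BVX,L)=56/3
4. join BVX+L (d=56/3) ⇒ BLVX; edges |BVX|=25/12, |L|=28/3
  updated: d(A,BLVX)=123/4, d(BLVX,E)=47/2, d(BLVX,HP)=99/4
5. join BLVX+E (d=47/2) ⇒ BELVX; edges |BLVX|=29/12, |E|=47/4
  updated: d(A,BELVX)=147/5, d(BELVX,HP)=261/10
6. join BELVX+HP (d=261/10) ⇒ BEHLPVX; edges |BELVX|=13/10, |HP|=221/20
  updated: d(A,BEHLPVX)=200/7
7. join A+BEHLPVX (d=200/7) ⇒ ABEHLPVX; edges |A|=100/7, |BEHLPVX|=173/140
final tree: (A:100/7,(((((B:7/2,V:7/2):15/4,X:29/4):25/12,L:28/3):29/12,E:47/4):13/10,(H:2,P:2):221/20):173/140)
total length: 31691/420

100/7,173/140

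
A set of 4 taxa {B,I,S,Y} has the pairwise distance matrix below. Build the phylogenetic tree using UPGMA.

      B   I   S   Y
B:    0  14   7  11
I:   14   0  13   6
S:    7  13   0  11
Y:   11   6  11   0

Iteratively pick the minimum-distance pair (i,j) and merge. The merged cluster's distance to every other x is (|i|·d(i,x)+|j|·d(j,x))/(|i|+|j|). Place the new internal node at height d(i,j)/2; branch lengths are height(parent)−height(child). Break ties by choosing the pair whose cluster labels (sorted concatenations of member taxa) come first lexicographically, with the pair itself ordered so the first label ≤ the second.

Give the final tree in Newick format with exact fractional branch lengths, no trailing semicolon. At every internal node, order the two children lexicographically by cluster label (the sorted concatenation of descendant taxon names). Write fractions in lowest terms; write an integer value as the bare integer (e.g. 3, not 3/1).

((B:7/2,S:7/2):21/8,(I:3,Y:3):25/8)

1. join I+Y (d=6) ⇒ IY; edges |I|=3, |Y|=3
  updated: d(B,IY)=25/2, d(IY,S)=12
2. join B+S (d=7) ⇒ BS; edges |B|=7/2, |S|=7/2
  updated: d(BS,IY)=49/4
3. join BS+IY (d=49/4) ⇒ BISY; edges |BS|=21/8, |IY|=25/8
final tree: ((B:7/2,S:7/2):21/8,(I:3,Y:3):25/8)
total length: 75/4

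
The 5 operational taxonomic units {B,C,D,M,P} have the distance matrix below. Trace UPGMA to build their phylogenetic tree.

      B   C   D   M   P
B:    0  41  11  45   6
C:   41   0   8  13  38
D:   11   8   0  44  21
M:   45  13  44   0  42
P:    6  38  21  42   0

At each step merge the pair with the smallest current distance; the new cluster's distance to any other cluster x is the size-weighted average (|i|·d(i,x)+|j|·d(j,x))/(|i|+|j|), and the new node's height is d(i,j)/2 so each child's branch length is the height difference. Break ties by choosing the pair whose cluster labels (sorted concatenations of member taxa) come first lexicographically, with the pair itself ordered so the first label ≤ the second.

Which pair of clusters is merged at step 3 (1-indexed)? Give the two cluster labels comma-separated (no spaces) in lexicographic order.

step 1: merge (B,P) at d=6; branch lengths B→3, P→3; new cluster BP
  updated: d(BP,C)=79/2, d(BP,D)=16, d(BP,M)=87/2
step 2: merge (C,D) at d=8; branch lengths C→4, D→4; new cluster CD
  updated: d(BP,CD)=111/4, d(CD,M)=57/2
step 3: merge (BP,CD) at d=111/4; branch lengths BP→87/8, CD→79/8; new cluster BCDP
  updated: d(BCDP,M)=36
step 4: merge (BCDP,M) at d=36; branch lengths BCDP→33/8, M→18; new cluster BCDMP
final tree: (((B:3,P:3):87/8,(C:4,D:4):79/8):33/8,M:18)
total length: 455/8

BP,CD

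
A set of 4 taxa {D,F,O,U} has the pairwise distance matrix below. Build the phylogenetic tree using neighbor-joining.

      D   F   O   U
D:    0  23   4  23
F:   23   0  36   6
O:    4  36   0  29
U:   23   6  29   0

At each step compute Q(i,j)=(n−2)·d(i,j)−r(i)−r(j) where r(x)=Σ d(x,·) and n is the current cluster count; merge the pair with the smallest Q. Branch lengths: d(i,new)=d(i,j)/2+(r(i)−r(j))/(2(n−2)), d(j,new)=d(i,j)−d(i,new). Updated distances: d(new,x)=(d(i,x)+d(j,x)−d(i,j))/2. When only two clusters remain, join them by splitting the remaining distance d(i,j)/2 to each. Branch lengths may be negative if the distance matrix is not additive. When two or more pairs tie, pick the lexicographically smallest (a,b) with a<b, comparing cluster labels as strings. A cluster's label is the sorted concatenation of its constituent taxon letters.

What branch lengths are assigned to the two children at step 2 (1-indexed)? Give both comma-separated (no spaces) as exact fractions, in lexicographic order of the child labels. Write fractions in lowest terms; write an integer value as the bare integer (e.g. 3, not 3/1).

1. join D+O (d=4, Q=-111) ⇒ DO; edges |D|=-11/4, |O|=27/4
  updated: d(DO,F)=55/2, d(DO,U)=24
2. join DO+F (d=55/2, Q=-115/2) ⇒ DFO; edges |DO|=91/4, |F|=19/4
  updated: d(DFO,U)=5/4
3. join DFO+U (d=5/4) ⇒ DFOU; edges |DFO|=5/8, |U|=5/8
final tree: (((D:-11/4,O:27/4):91/4,F:19/4):5/8,U:5/8)
total length: 131/4

91/4,19/4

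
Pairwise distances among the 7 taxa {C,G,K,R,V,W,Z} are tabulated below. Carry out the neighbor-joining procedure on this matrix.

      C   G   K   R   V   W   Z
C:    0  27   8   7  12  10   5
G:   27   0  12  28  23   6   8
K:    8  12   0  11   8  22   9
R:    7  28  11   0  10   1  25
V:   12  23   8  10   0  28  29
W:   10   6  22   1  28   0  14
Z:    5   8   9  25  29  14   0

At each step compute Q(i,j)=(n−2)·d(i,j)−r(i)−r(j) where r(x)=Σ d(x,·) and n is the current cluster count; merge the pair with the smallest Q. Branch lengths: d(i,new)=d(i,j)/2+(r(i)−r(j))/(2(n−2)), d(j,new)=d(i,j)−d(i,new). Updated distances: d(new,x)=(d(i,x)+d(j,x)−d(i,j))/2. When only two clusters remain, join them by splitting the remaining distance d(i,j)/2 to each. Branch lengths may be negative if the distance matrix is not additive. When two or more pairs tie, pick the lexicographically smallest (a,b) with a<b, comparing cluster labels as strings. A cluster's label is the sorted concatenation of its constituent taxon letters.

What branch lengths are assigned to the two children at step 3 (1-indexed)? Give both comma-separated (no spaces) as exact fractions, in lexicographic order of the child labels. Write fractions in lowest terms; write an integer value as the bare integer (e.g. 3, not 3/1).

1/3,23/3

step 1: merge (R,W) at d=1, Q=-158; branch lengths R→3/5, W→2/5; new cluster RW
  updated: d(C,RW)=8, d(G,RW)=33/2, d(K,RW)=16, d(RW,V)=37/2, d(RW,Z)=19
step 2: merge (G,Z) at d=8, Q=-249/2; branch lengths G→97/16, Z→31/16; new cluster GZ
  updated: d(C,GZ)=12, d(GZ,K)=13/2, d(GZ,RW)=55/4, d(GZ,V)=22
step 3: merge (K,V) at d=8, Q=-75; branch lengths K→1/3, V→23/3; new cluster KV
  updated: d(C,KV)=6, d(GZ,KV)=41/4, d(KV,RW)=53/4
step 4: merge (C,RW) at d=8, Q=-45; branch lengths C→7/4, RW→25/4; new cluster CRW
  updated: d(CRW,GZ)=71/8, d(CRW,KV)=45/8
step 5: merge (CRW,GZ) at d=71/8, Q=-99/4; branch lengths CRW→17/8, GZ→27/4; new cluster CGRWZ
  updated: d(CGRWZ,KV)=7/2
step 6: merge (CGRWZ,KV) at d=7/2; branch lengths CGRWZ→7/4, KV→7/4; new cluster CGKRVWZ
final tree: (((C:7/4,(R:3/5,W:2/5):25/4):17/8,(G:97/16,Z:31/16):27/4):7/4,(K:1/3,V:23/3):7/4)
total length: 299/8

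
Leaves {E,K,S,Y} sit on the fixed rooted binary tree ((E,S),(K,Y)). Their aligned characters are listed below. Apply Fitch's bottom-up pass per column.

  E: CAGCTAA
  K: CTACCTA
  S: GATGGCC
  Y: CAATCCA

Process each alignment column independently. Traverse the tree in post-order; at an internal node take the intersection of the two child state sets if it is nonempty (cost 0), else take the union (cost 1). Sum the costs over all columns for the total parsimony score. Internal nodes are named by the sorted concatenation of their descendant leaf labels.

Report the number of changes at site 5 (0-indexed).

site 0, node ES: E={C} ∪ S={G} → {C,G} (+1)
site 0, node KY: K={C} ∩ Y={C} → {C} (+0)
site 0, node EKSY: ES={C,G} ∩ KY={C} → {C} (+0)
site 1, node ES: E={A} ∩ S={A} → {A} (+0)
site 1, node KY: K={T} ∪ Y={A} → {A,T} (+1)
site 1, node EKSY: ES={A} ∩ KY={A,T} → {A} (+0)
site 2, node ES: E={G} ∪ S={T} → {G,T} (+1)
site 2, node KY: K={A} ∩ Y={A} → {A} (+0)
site 2, node EKSY: ES={G,T} ∪ KY={A} → {A,G,T} (+1)
site 3, node ES: E={C} ∪ S={G} → {C,G} (+1)
site 3, node KY: K={C} ∪ Y={T} → {C,T} (+1)
site 3, node EKSY: ES={C,G} ∩ KY={C,T} → {C} (+0)
site 4, node ES: E={T} ∪ S={G} → {G,T} (+1)
site 4, node KY: K={C} ∩ Y={C} → {C} (+0)
site 4, node EKSY: ES={G,T} ∪ KY={C} → {C,G,T} (+1)
site 5, node ES: E={A} ∪ S={C} → {A,C} (+1)
site 5, node KY: K={T} ∪ Y={C} → {C,T} (+1)
site 5, node EKSY: ES={A,C} ∩ KY={C,T} → {C} (+0)
site 6, node ES: E={A} ∪ S={C} → {A,C} (+1)
site 6, node KY: K={A} ∩ Y={A} → {A} (+0)
site 6, node EKSY: ES={A,C} ∩ KY={A} → {A} (+0)
per-site changes: [1, 1, 2, 2, 2, 2, 1]; total = 11

2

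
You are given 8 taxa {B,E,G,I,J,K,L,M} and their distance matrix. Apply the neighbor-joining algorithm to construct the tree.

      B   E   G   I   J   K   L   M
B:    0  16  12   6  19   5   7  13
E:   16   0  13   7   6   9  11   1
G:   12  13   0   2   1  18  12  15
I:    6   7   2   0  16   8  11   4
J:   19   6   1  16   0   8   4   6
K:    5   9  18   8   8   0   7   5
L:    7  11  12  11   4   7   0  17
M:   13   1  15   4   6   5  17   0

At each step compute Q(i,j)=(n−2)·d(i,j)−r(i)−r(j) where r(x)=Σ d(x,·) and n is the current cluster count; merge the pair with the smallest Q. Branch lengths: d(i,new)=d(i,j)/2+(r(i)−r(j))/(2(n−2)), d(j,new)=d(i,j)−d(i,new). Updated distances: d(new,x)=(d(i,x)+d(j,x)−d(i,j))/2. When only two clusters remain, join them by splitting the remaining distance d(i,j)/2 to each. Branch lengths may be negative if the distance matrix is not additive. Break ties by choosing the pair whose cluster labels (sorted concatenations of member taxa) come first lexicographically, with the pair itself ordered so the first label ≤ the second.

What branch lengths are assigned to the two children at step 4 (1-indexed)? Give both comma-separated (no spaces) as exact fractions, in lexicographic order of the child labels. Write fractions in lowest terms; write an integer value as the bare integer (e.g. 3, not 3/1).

step 1: merge (G,J) at d=1, Q=-127; branch lengths G→19/12, J→-7/12; new cluster GJ
  updated: d(B,GJ)=15, d(E,GJ)=9, d(GJ,I)=17/2, d(GJ,K)=25/2, d(GJ,L)=15/2, d(GJ,M)=10
step 2: merge (E,M) at d=1, Q=-98; branch lengths E→4/5, M→1/5; new cluster EM
  updated: d(B,EM)=14, d(EM,GJ)=9, d(EM,I)=5, d(EM,K)=13/2, d(EM,L)=27/2
step 3: merge (GJ,L) at d=15/2, Q=-137/2; branch lengths GJ→73/16, L→47/16; new cluster GJL
  updated: d(B,GJL)=29/4, d(EM,GJL)=15/2, d(GJL,I)=6, d(GJL,K)=6
step 4: merge (EM,I) at d=5, Q=-43; branch lengths EM→23/6, I→7/6; new cluster EIM
  updated: d(B,EIM)=15/2, d(EIM,GJL)=17/4, d(EIM,K)=19/4
step 5: merge (B,K) at d=5, Q=-51/2; branch lengths B→7/2, K→3/2; new cluster BK
  updated: d(BK,EIM)=29/8, d(BK,GJL)=33/8
step 6: merge (BK,EIM) at d=29/8, Q=-12; branch lengths BK→7/4, EIM→15/8; new cluster BEIKM
  updated: d(BEIKM,GJL)=19/8
step 7: merge (BEIKM,GJL) at d=19/8; branch lengths BEIKM→19/16, GJL→19/16; new cluster BEGIJKLM
final tree: (((B:7/2,K:3/2):7/4,((E:4/5,M:1/5):23/6,I:7/6):15/8):19/16,((G:19/12,J:-7/12):73/16,L:47/16):19/16)
total length: 51/2

23/6,7/6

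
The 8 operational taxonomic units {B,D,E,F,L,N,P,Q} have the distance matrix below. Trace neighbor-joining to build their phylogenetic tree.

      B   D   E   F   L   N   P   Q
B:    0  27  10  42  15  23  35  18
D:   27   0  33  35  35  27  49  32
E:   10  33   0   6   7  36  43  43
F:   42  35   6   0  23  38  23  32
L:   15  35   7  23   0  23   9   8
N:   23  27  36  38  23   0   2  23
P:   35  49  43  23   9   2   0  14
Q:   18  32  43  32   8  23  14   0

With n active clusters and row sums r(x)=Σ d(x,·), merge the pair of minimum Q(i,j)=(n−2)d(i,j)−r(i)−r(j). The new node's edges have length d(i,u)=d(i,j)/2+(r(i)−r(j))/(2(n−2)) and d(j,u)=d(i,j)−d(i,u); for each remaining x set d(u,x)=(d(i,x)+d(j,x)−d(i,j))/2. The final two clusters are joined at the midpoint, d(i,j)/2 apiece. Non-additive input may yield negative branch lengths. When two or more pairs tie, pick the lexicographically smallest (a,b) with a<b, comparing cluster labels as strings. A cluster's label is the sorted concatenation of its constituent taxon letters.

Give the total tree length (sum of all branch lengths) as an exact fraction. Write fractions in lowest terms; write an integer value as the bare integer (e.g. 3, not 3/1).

step 1: merge (E,F) at d=6, Q=-341; branch lengths E→5/4, F→19/4; new cluster EF
  updated: d(B,EF)=23, d(D,EF)=31, d(EF,L)=12, d(EF,N)=34, d(EF,P)=30, d(EF,Q)=69/2
step 2: merge (N,P) at d=2, Q=-261; branch lengths N→3/10, P→17/10; new cluster NP
  updated: d(B,NP)=28, d(D,NP)=37, d(EF,NP)=31, d(L,NP)=15, d(NP,Q)=35/2
step 3: merge (D,EF) at d=31, Q=-339/2; branch lengths D→309/16, EF→187/16; new cluster DEF
  updated: d(B,DEF)=19/2, d(DEF,L)=8, d(DEF,NP)=37/2, d(DEF,Q)=71/4
step 4: merge (B,DEF) at d=19/2, Q=-383/4; branch lengths B→181/24, DEF→47/24; new cluster BDEF
  updated: d(BDEF,L)=27/4, d(BDEF,NP)=37/2, d(BDEF,Q)=105/8
step 5: merge (BDEF,L) at d=27/4, Q=-437/8; branch lengths BDEF→177/32, L→39/32; new cluster BDEFL
  updated: d(BDEFL,NP)=107/8, d(BDEFL,Q)=115/16
step 6: merge (BDEFL,NP) at d=107/8, Q=-609/16; branch lengths BDEFL→49/32, NP→379/32; new cluster BDEFLNP
  updated: d(BDEFLNP,Q)=181/32
step 7: merge (BDEFLNP,Q) at d=181/32; branch lengths BDEFLNP→181/64, Q→181/64; new cluster BDEFLNPQ
final tree: ((((B:181/24,(D:309/16,(E:5/4,F:19/4):187/16):47/24):177/32,L:39/32):49/32,(N:3/10,P:17/10):379/32):181/64,Q:181/64)
total length: 2377/32

2377/32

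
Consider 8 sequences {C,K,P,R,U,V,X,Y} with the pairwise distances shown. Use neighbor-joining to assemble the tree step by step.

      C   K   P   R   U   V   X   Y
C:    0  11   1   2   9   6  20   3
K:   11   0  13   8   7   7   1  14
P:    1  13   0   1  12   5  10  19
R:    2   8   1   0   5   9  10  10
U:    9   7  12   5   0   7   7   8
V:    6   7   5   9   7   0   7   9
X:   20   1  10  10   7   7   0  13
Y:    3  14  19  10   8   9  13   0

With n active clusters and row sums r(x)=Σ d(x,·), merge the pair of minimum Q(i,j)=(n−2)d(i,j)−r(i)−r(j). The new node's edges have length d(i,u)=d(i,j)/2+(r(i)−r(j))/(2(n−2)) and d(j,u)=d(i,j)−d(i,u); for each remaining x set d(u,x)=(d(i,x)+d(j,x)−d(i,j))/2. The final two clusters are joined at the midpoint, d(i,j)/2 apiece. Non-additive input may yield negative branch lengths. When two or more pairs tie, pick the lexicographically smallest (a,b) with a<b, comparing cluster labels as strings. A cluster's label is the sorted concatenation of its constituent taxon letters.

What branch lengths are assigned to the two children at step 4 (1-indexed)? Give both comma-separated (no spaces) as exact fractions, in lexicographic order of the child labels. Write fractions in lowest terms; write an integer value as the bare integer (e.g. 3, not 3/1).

103/24,53/24

step 1: merge (K,X) at d=1, Q=-123; branch lengths K→-1/12, X→13/12; new cluster KX
  updated: d(C,KX)=15, d(KX,P)=11, d(KX,R)=17/2, d(KX,U)=13/2, d(KX,V)=13/2, d(KX,Y)=13
step 2: merge (C,Y) at d=3, Q=-83; branch lengths C→-11/10, Y→41/10; new cluster CY
  updated: d(CY,KX)=25/2, d(CY,P)=17/2, d(CY,R)=9/2, d(CY,U)=7, d(CY,V)=6
step 3: merge (P,R) at d=1, Q=-123/2; branch lengths P→27/16, R→-11/16; new cluster PR
  updated: d(CY,PR)=6, d(KX,PR)=37/4, d(PR,U)=8, d(PR,V)=13/2
step 4: merge (KX,U) at d=13/2, Q=-175/4; branch lengths KX→103/24, U→53/24; new cluster KUX
  updated: d(CY,KUX)=13/2, d(KUX,PR)=43/8, d(KUX,V)=7/2
step 5: merge (CY,PR) at d=6, Q=-195/8; branch lengths CY→101/32, PR→91/32; new cluster CPRY
  updated: d(CPRY,KUX)=47/16, d(CPRY,V)=13/4
step 6: merge (CPRY,KUX) at d=47/16, Q=-155/16; branch lengths CPRY→43/32, KUX→51/32; new cluster CKPRUXY
  updated: d(CKPRUXY,V)=61/32
step 7: merge (CKPRUXY,V) at d=61/32; branch lengths CKPRUXY→61/64, V→61/64; new cluster CKPRUVXY
final tree: ((((C:-11/10,Y:41/10):101/32,(P:27/16,R:-11/16):91/32):43/32,((K:-1/12,X:13/12):103/24,U:53/24):51/32):61/64,V:61/64)
total length: 715/32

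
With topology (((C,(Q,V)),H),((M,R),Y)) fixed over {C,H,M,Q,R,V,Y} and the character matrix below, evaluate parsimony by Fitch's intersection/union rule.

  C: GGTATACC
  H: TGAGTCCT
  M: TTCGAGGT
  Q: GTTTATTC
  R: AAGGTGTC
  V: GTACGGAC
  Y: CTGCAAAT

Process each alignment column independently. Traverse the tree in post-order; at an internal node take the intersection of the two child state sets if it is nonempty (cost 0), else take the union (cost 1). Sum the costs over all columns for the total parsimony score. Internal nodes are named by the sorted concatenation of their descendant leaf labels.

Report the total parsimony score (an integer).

QV@0: {G} ∩ {G} = {G} (intersection, +0)
CQV@0: {G} ∩ {G} = {G} (intersection, +0)
CHQV@0: {G} ∪ {T} = {G,T} (union, +1)
MR@0: {T} ∪ {A} = {A,T} (union, +1)
MRY@0: {A,T} ∪ {C} = {A,C,T} (union, +1)
CHMQRVY@0: {G,T} ∩ {A,C,T} = {T} (intersection, +0)
QV@1: {T} ∩ {T} = {T} (intersection, +0)
CQV@1: {G} ∪ {T} = {G,T} (union, +1)
CHQV@1: {G,T} ∩ {G} = {G} (intersection, +0)
MR@1: {T} ∪ {A} = {A,T} (union, +1)
MRY@1: {A,T} ∩ {T} = {T} (intersection, +0)
CHMQRVY@1: {G} ∪ {T} = {G,T} (union, +1)
QV@2: {T} ∪ {A} = {A,T} (union, +1)
CQV@2: {T} ∩ {A,T} = {T} (intersection, +0)
CHQV@2: {T} ∪ {A} = {A,T} (union, +1)
MR@2: {C} ∪ {G} = {C,G} (union, +1)
MRY@2: {C,G} ∩ {G} = {G} (intersection, +0)
CHMQRVY@2: {A,T} ∪ {G} = {A,G,T} (union, +1)
QV@3: {T} ∪ {C} = {C,T} (union, +1)
CQV@3: {A} ∪ {C,T} = {A,C,T} (union, +1)
CHQV@3: {A,C,T} ∪ {G} = {A,C,G,T} (union, +1)
MR@3: {G} ∩ {G} = {G} (intersection, +0)
MRY@3: {G} ∪ {C} = {C,G} (union, +1)
CHMQRVY@3: {A,C,G,T} ∩ {C,G} = {C,G} (intersection, +0)
QV@4: {A} ∪ {G} = {A,G} (union, +1)
CQV@4: {T} ∪ {A,G} = {A,G,T} (union, +1)
CHQV@4: {A,G,T} ∩ {T} = {T} (intersection, +0)
MR@4: {A} ∪ {T} = {A,T} (union, +1)
MRY@4: {A,T} ∩ {A} = {A} (intersection, +0)
CHMQRVY@4: {T} ∪ {A} = {A,T} (union, +1)
QV@5: {T} ∪ {G} = {G,T} (union, +1)
CQV@5: {A} ∪ {G,T} = {A,G,T} (union, +1)
CHQV@5: {A,G,T} ∪ {C} = {A,C,G,T} (union, +1)
MR@5: {G} ∩ {G} = {G} (intersection, +0)
MRY@5: {G} ∪ {A} = {A,G} (union, +1)
CHMQRVY@5: {A,C,G,T} ∩ {A,G} = {A,G} (intersection, +0)
QV@6: {T} ∪ {A} = {A,T} (union, +1)
CQV@6: {C} ∪ {A,T} = {A,C,T} (union, +1)
CHQV@6: {A,C,T} ∩ {C} = {C} (intersection, +0)
MR@6: {G} ∪ {T} = {G,T} (union, +1)
MRY@6: {G,T} ∪ {A} = {A,G,T} (union, +1)
CHMQRVY@6: {C} ∪ {A,G,T} = {A,C,G,T} (union, +1)
QV@7: {C} ∩ {C} = {C} (intersection, +0)
CQV@7: {C} ∩ {C} = {C} (intersection, +0)
CHQV@7: {C} ∪ {T} = {C,T} (union, +1)
MR@7: {T} ∪ {C} = {C,T} (union, +1)
MRY@7: {C,T} ∩ {T} = {T} (intersection, +0)
CHMQRVY@7: {C,T} ∩ {T} = {T} (intersection, +0)
per-site changes: [3, 3, 4, 4, 4, 4, 5, 2]; total = 29

29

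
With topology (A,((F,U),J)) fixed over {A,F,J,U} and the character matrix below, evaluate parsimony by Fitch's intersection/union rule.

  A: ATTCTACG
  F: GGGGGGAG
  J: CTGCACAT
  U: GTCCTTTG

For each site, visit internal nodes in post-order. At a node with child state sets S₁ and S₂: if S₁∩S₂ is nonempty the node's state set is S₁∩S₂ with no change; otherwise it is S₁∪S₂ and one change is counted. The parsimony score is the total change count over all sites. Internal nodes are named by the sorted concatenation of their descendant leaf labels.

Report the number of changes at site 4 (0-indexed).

site 0, node FU: F={G} ∩ U={G} → {G} (+0)
site 0, node FJU: FU={G} ∪ J={C} → {C,G} (+1)
site 0, node AFJU: A={A} ∪ FJU={C,G} → {A,C,G} (+1)
site 1, node FU: F={G} ∪ U={T} → {G,T} (+1)
site 1, node FJU: FU={G,T} ∩ J={T} → {T} (+0)
site 1, node AFJU: A={T} ∩ FJU={T} → {T} (+0)
site 2, node FU: F={G} ∪ U={C} → {C,G} (+1)
site 2, node FJU: FU={C,G} ∩ J={G} → {G} (+0)
site 2, node AFJU: A={T} ∪ FJU={G} → {G,T} (+1)
site 3, node FU: F={G} ∪ U={C} → {C,G} (+1)
site 3, node FJU: FU={C,G} ∩ J={C} → {C} (+0)
site 3, node AFJU: A={C} ∩ FJU={C} → {C} (+0)
site 4, node FU: F={G} ∪ U={T} → {G,T} (+1)
site 4, node FJU: FU={G,T} ∪ J={A} → {A,G,T} (+1)
site 4, node AFJU: A={T} ∩ FJU={A,G,T} → {T} (+0)
site 5, node FU: F={G} ∪ U={T} → {G,T} (+1)
site 5, node FJU: FU={G,T} ∪ J={C} → {C,G,T} (+1)
site 5, node AFJU: A={A} ∪ FJU={C,G,T} → {A,C,G,T} (+1)
site 6, node FU: F={A} ∪ U={T} → {A,T} (+1)
site 6, node FJU: FU={A,T} ∩ J={A} → {A} (+0)
site 6, node AFJU: A={C} ∪ FJU={A} → {A,C} (+1)
site 7, node FU: F={G} ∩ U={G} → {G} (+0)
site 7, node FJU: FU={G} ∪ J={T} → {G,T} (+1)
site 7, node AFJU: A={G} ∩ FJU={G,T} → {G} (+0)
per-site changes: [2, 1, 2, 1, 2, 3, 2, 1]; total = 14

2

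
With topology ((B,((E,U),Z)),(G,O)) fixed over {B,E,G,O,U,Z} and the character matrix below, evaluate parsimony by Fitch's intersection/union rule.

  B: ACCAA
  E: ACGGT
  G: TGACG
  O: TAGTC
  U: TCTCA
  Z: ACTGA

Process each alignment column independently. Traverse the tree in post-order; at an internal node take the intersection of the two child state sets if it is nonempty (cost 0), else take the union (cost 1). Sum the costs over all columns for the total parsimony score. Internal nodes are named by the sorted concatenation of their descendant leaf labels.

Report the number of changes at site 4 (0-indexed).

EU@0: {A} ∪ {T} = {A,T} (union, +1)
EUZ@0: {A,T} ∩ {A} = {A} (intersection, +0)
BEUZ@0: {A} ∩ {A} = {A} (intersection, +0)
GO@0: {T} ∩ {T} = {T} (intersection, +0)
BEGOUZ@0: {A} ∪ {T} = {A,T} (union, +1)
EU@1: {C} ∩ {C} = {C} (intersection, +0)
EUZ@1: {C} ∩ {C} = {C} (intersection, +0)
BEUZ@1: {C} ∩ {C} = {C} (intersection, +0)
GO@1: {G} ∪ {A} = {A,G} (union, +1)
BEGOUZ@1: {C} ∪ {A,G} = {A,C,G} (union, +1)
EU@2: {G} ∪ {T} = {G,T} (union, +1)
EUZ@2: {G,T} ∩ {T} = {T} (intersection, +0)
BEUZ@2: {C} ∪ {T} = {C,T} (union, +1)
GO@2: {A} ∪ {G} = {A,G} (union, +1)
BEGOUZ@2: {C,T} ∪ {A,G} = {A,C,G,T} (union, +1)
EU@3: {G} ∪ {C} = {C,G} (union, +1)
EUZ@3: {C,G} ∩ {G} = {G} (intersection, +0)
BEUZ@3: {A} ∪ {G} = {A,G} (union, +1)
GO@3: {C} ∪ {T} = {C,T} (union, +1)
BEGOUZ@3: {A,G} ∪ {C,T} = {A,C,G,T} (union, +1)
EU@4: {T} ∪ {A} = {A,T} (union, +1)
EUZ@4: {A,T} ∩ {A} = {A} (intersection, +0)
BEUZ@4: {A} ∩ {A} = {A} (intersection, +0)
GO@4: {G} ∪ {C} = {C,G} (union, +1)
BEGOUZ@4: {A} ∪ {C,G} = {A,C,G} (union, +1)
per-site changes: [2, 2, 4, 4, 3]; total = 15

3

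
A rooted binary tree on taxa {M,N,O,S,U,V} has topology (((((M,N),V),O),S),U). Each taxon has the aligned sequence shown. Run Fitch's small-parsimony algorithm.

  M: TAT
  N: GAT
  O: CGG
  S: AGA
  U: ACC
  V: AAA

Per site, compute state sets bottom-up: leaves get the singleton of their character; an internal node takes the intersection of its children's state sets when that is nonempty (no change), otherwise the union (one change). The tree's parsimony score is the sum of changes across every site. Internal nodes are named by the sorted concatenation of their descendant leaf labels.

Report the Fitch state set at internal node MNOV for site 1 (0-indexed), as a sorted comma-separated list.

[col 0] MN: children M:{T}, N:{G} ∪→ {G,T}; cost 1
[col 0] MNV: children MN:{G,T}, V:{A} ∪→ {A,G,T}; cost 1
[col 0] MNOV: children MNV:{A,G,T}, O:{C} ∪→ {A,C,G,T}; cost 1
[col 0] MNOSV: children MNOV:{A,C,G,T}, S:{A} ∩→ {A}; cost 0
[col 0] MNOSUV: children MNOSV:{A}, U:{A} ∩→ {A}; cost 0
[col 1] MN: children M:{A}, N:{A} ∩→ {A}; cost 0
[col 1] MNV: children MN:{A}, V:{A} ∩→ {A}; cost 0
[col 1] MNOV: children MNV:{A}, O:{G} ∪→ {A,G}; cost 1
[col 1] MNOSV: children MNOV:{A,G}, S:{G} ∩→ {G}; cost 0
[col 1] MNOSUV: children MNOSV:{G}, U:{C} ∪→ {C,G}; cost 1
[col 2] MN: children M:{T}, N:{T} ∩→ {T}; cost 0
[col 2] MNV: children MN:{T}, V:{A} ∪→ {A,T}; cost 1
[col 2] MNOV: children MNV:{A,T}, O:{G} ∪→ {A,G,T}; cost 1
[col 2] MNOSV: children MNOV:{A,G,T}, S:{A} ∩→ {A}; cost 0
[col 2] MNOSUV: children MNOSV:{A}, U:{C} ∪→ {A,C}; cost 1
per-site changes: [3, 2, 3]; total = 8

A,G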